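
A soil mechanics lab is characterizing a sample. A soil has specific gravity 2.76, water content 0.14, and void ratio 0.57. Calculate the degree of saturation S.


Result: 0.6779

Derivation:
Using S = Gs * w / e
S = 2.76 * 0.14 / 0.57
S = 0.6779


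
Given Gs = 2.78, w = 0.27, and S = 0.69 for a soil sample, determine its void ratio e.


Result: 1.0878

Derivation:
Using the relation e = Gs * w / S
e = 2.78 * 0.27 / 0.69
e = 1.0878


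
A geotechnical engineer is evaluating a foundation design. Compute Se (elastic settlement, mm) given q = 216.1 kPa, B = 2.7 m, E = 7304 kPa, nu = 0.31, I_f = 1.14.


Using Se = q * B * (1 - nu^2) * I_f / E
1 - nu^2 = 1 - 0.31^2 = 0.9039
Se = 216.1 * 2.7 * 0.9039 * 1.14 / 7304
Se = 0.082316 m
Convert to mm: Se = 0.082316 * 1000 = 82.316 mm


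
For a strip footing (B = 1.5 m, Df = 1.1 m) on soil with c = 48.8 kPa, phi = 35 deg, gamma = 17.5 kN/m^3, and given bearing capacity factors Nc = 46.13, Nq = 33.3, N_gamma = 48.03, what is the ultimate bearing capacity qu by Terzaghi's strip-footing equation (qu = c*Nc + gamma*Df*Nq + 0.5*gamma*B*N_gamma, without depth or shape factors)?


Compute qu = c*Nc + gamma*Df*Nq + 0.5*gamma*B*N_gamma
Term 1: 48.8 * 46.13 = 2251.144
Term 2: 17.5 * 1.1 * 33.3 = 641.025
Term 3: 0.5 * 17.5 * 1.5 * 48.03 = 630.39375
qu = 2251.144 + 641.025 + 630.39375
qu = 3522.56 kPa


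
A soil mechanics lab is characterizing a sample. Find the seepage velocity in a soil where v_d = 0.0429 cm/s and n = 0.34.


Using v_s = v_d / n
v_s = 0.0429 / 0.34
v_s = 0.12618 cm/s


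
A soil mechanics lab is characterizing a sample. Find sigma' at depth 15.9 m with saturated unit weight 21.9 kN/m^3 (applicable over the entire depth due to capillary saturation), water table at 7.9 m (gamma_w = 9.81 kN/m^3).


Total stress = gamma_sat * depth
sigma = 21.9 * 15.9 = 348.21 kPa
Pore water pressure u = gamma_w * (depth - d_wt)
u = 9.81 * (15.9 - 7.9) = 78.48 kPa
Effective stress = sigma - u
sigma' = 348.21 - 78.48 = 269.73 kPa


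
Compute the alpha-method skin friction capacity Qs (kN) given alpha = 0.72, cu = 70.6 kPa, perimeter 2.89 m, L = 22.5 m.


Using Qs = alpha * cu * perimeter * L
Qs = 0.72 * 70.6 * 2.89 * 22.5
Qs = 3305.35 kN


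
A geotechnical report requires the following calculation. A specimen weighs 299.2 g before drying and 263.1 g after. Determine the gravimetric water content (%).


Using w = (m_wet - m_dry) / m_dry * 100
m_wet - m_dry = 299.2 - 263.1 = 36.1 g
w = 36.1 / 263.1 * 100
w = 13.72 %


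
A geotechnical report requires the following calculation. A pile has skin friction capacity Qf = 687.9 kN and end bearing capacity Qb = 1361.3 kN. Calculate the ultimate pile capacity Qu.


Result: 2049.2 kN

Derivation:
Using Qu = Qf + Qb
Qu = 687.9 + 1361.3
Qu = 2049.2 kN


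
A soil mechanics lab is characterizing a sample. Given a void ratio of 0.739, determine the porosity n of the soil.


Using the relation n = e / (1 + e)
n = 0.739 / (1 + 0.739)
n = 0.739 / 1.739
n = 0.425


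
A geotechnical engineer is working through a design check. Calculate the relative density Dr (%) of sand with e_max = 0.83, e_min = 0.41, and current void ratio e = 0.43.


Using Dr = (e_max - e) / (e_max - e_min) * 100
e_max - e = 0.83 - 0.43 = 0.4
e_max - e_min = 0.83 - 0.41 = 0.42
Dr = 0.4 / 0.42 * 100
Dr = 95.24 %


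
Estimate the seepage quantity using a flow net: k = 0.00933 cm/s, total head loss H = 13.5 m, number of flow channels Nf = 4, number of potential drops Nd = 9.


Result: 0.0005598 m^3/s per m

Derivation:
Convert k to m/s for unit consistency with H:
k = 0.00933 cm/s = 0.00933 / 100 m/s = 9.33e-05 m/s
Using q = k * H * Nf / Nd
Nf / Nd = 4 / 9 = 0.4444
q = 9.33e-05 * 13.5 * 0.4444
q = 0.0005598 m^3/s per m


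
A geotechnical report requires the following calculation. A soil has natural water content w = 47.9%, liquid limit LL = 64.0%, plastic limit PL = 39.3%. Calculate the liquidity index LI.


First compute the plasticity index:
PI = LL - PL = 64.0 - 39.3 = 24.7
Then compute the liquidity index:
LI = (w - PL) / PI
LI = (47.9 - 39.3) / 24.7
LI = 0.348


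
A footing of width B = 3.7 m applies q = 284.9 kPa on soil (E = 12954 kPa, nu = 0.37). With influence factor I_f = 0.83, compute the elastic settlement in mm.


Using Se = q * B * (1 - nu^2) * I_f / E
1 - nu^2 = 1 - 0.37^2 = 0.8631
Se = 284.9 * 3.7 * 0.8631 * 0.83 / 12954
Se = 0.058295 m
Convert to mm: Se = 0.058295 * 1000 = 58.295 mm


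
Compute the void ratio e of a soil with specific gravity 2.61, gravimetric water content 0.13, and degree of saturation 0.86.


Result: 0.3945

Derivation:
Using the relation e = Gs * w / S
e = 2.61 * 0.13 / 0.86
e = 0.3945


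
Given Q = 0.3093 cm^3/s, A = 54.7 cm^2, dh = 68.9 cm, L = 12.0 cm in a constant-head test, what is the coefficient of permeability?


Compute hydraulic gradient:
i = dh / L = 68.9 / 12.0 = 5.74167
Then apply Darcy's law:
k = Q / (A * i)
k = 0.3093 / (54.7 * 5.74167)
k = 0.3093 / 314.069
k = 0.000985 cm/s


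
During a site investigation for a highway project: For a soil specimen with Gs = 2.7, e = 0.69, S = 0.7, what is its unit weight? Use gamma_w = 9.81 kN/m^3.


Using gamma = gamma_w * (Gs + S*e) / (1 + e)
Numerator: Gs + S*e = 2.7 + 0.7*0.69 = 3.183
Denominator: 1 + e = 1 + 0.69 = 1.69
gamma = 9.81 * 3.183 / 1.69
gamma = 18.476 kN/m^3


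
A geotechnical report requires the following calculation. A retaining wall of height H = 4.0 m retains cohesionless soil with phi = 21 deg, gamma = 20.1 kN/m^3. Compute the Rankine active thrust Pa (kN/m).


Result: 75.95 kN/m

Derivation:
Compute active earth pressure coefficient:
Ka = tan^2(45 - phi/2) = tan^2(34.5) = 0.472355
Compute active force:
Pa = 0.5 * Ka * gamma * H^2
Pa = 0.5 * 0.472355 * 20.1 * 4.0^2
Pa = 75.95 kN/m


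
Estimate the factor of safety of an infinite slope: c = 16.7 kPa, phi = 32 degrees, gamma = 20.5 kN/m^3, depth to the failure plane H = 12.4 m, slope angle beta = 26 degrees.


Using Fs = c / (gamma*H*sin(beta)*cos(beta)) + tan(phi)/tan(beta)
Cohesion contribution = 16.7 / (20.5*12.4*sin(26)*cos(26))
Cohesion contribution = 0.16674
Friction contribution = tan(32)/tan(26) = 1.28117
Fs = 0.16674 + 1.28117
Fs = 1.448


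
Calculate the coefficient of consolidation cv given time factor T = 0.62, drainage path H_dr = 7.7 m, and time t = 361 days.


Using cv = T * H_dr^2 / t
H_dr^2 = 7.7^2 = 59.29
cv = 0.62 * 59.29 / 361
cv = 0.10183 m^2/day


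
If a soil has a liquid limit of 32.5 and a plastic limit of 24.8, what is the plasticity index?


Result: 7.7

Derivation:
Using PI = LL - PL
PI = 32.5 - 24.8
PI = 7.7


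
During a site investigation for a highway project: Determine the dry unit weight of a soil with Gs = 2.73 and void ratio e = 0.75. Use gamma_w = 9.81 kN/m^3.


Using gamma_d = Gs * gamma_w / (1 + e)
gamma_d = 2.73 * 9.81 / (1 + 0.75)
gamma_d = 2.73 * 9.81 / 1.75
gamma_d = 15.304 kN/m^3


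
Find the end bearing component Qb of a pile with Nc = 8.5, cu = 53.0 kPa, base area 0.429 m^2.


Result: 193.26 kN

Derivation:
Using Qb = Nc * cu * Ab
Qb = 8.5 * 53.0 * 0.429
Qb = 193.26 kN


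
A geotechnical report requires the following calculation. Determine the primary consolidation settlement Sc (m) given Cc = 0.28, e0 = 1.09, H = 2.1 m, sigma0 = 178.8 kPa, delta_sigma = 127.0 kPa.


Using Sc = Cc * H / (1 + e0) * log10((sigma0 + delta_sigma) / sigma0)
Stress ratio = (178.8 + 127.0) / 178.8 = 1.71029
log10(1.71029) = 0.23307
Cc * H / (1 + e0) = 0.28 * 2.1 / (1 + 1.09) = 0.28134
Sc = 0.28134 * 0.23307
Sc = 0.0656 m


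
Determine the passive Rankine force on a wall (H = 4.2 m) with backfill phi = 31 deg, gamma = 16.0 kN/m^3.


Result: 440.86 kN/m

Derivation:
Compute passive earth pressure coefficient:
Kp = tan^2(45 + phi/2) = tan^2(60.5) = 3.124035
Compute passive force:
Pp = 0.5 * Kp * gamma * H^2
Pp = 0.5 * 3.124035 * 16.0 * 4.2^2
Pp = 440.86 kN/m


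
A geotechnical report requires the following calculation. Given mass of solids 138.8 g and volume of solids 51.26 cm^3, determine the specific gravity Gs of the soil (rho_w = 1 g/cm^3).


Using Gs = m_s / (V_s * rho_w)
Since rho_w = 1 g/cm^3:
Gs = 138.8 / 51.26
Gs = 2.708


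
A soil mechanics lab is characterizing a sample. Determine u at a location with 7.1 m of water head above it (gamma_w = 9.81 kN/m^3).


Using u = gamma_w * h_w
u = 9.81 * 7.1
u = 69.65 kPa


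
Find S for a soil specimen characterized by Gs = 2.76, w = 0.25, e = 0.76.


Using S = Gs * w / e
S = 2.76 * 0.25 / 0.76
S = 0.9079


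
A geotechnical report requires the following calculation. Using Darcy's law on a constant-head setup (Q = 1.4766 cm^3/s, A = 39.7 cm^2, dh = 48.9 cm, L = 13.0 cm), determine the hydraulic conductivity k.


Result: 0.009888 cm/s

Derivation:
Compute hydraulic gradient:
i = dh / L = 48.9 / 13.0 = 3.76154
Then apply Darcy's law:
k = Q / (A * i)
k = 1.4766 / (39.7 * 3.76154)
k = 1.4766 / 149.333
k = 0.009888 cm/s


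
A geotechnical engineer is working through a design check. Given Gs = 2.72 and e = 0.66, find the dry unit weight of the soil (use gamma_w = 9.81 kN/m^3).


Using gamma_d = Gs * gamma_w / (1 + e)
gamma_d = 2.72 * 9.81 / (1 + 0.66)
gamma_d = 2.72 * 9.81 / 1.66
gamma_d = 16.074 kN/m^3


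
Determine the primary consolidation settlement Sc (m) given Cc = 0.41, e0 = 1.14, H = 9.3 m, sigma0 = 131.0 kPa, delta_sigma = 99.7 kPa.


Using Sc = Cc * H / (1 + e0) * log10((sigma0 + delta_sigma) / sigma0)
Stress ratio = (131.0 + 99.7) / 131.0 = 1.76107
log10(1.76107) = 0.245776
Cc * H / (1 + e0) = 0.41 * 9.3 / (1 + 1.14) = 1.78178
Sc = 1.78178 * 0.245776
Sc = 0.4379 m


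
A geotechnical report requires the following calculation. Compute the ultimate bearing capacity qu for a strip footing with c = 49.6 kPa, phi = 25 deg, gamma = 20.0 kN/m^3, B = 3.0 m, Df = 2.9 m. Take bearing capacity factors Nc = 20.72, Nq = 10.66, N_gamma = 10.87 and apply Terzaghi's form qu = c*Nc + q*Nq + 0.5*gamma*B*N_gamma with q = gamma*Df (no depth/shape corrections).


Compute qu = c*Nc + gamma*Df*Nq + 0.5*gamma*B*N_gamma
Term 1: 49.6 * 20.72 = 1027.712
Term 2: 20.0 * 2.9 * 10.66 = 618.28
Term 3: 0.5 * 20.0 * 3.0 * 10.87 = 326.1
qu = 1027.712 + 618.28 + 326.1
qu = 1972.09 kPa


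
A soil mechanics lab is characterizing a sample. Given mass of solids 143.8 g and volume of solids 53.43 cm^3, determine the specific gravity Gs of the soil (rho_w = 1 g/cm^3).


Using Gs = m_s / (V_s * rho_w)
Since rho_w = 1 g/cm^3:
Gs = 143.8 / 53.43
Gs = 2.691


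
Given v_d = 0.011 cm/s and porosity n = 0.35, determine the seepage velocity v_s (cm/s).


Result: 0.03143 cm/s

Derivation:
Using v_s = v_d / n
v_s = 0.011 / 0.35
v_s = 0.03143 cm/s


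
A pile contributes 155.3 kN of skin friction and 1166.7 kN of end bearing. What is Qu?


Result: 1322.0 kN

Derivation:
Using Qu = Qf + Qb
Qu = 155.3 + 1166.7
Qu = 1322.0 kN


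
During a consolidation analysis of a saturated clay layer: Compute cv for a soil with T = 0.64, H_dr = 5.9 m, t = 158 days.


Result: 0.141 m^2/day

Derivation:
Using cv = T * H_dr^2 / t
H_dr^2 = 5.9^2 = 34.81
cv = 0.64 * 34.81 / 158
cv = 0.141 m^2/day


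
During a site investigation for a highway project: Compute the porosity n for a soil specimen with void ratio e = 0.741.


Using the relation n = e / (1 + e)
n = 0.741 / (1 + 0.741)
n = 0.741 / 1.741
n = 0.4256


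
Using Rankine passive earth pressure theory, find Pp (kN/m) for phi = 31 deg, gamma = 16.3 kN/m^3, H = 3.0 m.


Compute passive earth pressure coefficient:
Kp = tan^2(45 + phi/2) = tan^2(60.5) = 3.124035
Compute passive force:
Pp = 0.5 * Kp * gamma * H^2
Pp = 0.5 * 3.124035 * 16.3 * 3.0^2
Pp = 229.15 kN/m


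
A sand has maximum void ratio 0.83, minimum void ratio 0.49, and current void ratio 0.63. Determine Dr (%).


Using Dr = (e_max - e) / (e_max - e_min) * 100
e_max - e = 0.83 - 0.63 = 0.2
e_max - e_min = 0.83 - 0.49 = 0.34
Dr = 0.2 / 0.34 * 100
Dr = 58.82 %


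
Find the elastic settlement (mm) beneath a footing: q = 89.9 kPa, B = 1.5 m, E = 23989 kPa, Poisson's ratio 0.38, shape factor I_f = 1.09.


Result: 5.242 mm

Derivation:
Using Se = q * B * (1 - nu^2) * I_f / E
1 - nu^2 = 1 - 0.38^2 = 0.8556
Se = 89.9 * 1.5 * 0.8556 * 1.09 / 23989
Se = 0.005242 m
Convert to mm: Se = 0.005242 * 1000 = 5.242 mm


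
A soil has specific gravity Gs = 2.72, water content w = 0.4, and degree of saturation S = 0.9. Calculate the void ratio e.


Using the relation e = Gs * w / S
e = 2.72 * 0.4 / 0.9
e = 1.2089


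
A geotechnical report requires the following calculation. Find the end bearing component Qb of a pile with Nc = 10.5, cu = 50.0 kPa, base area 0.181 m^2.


Result: 95.02 kN

Derivation:
Using Qb = Nc * cu * Ab
Qb = 10.5 * 50.0 * 0.181
Qb = 95.02 kN


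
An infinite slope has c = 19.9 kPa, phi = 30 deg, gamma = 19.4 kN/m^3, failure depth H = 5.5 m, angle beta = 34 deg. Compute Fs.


Result: 1.258

Derivation:
Using Fs = c / (gamma*H*sin(beta)*cos(beta)) + tan(phi)/tan(beta)
Cohesion contribution = 19.9 / (19.4*5.5*sin(34)*cos(34))
Cohesion contribution = 0.402303
Friction contribution = tan(30)/tan(34) = 0.855957
Fs = 0.402303 + 0.855957
Fs = 1.258


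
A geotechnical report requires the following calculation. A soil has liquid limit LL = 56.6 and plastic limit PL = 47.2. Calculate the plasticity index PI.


Result: 9.4

Derivation:
Using PI = LL - PL
PI = 56.6 - 47.2
PI = 9.4


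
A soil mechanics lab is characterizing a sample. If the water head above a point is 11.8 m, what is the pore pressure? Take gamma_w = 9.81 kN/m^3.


Result: 115.76 kPa

Derivation:
Using u = gamma_w * h_w
u = 9.81 * 11.8
u = 115.76 kPa


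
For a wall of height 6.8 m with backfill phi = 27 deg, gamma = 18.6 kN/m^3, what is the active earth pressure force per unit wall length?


Compute active earth pressure coefficient:
Ka = tan^2(45 - phi/2) = tan^2(31.5) = 0.375525
Compute active force:
Pa = 0.5 * Ka * gamma * H^2
Pa = 0.5 * 0.375525 * 18.6 * 6.8^2
Pa = 161.49 kN/m


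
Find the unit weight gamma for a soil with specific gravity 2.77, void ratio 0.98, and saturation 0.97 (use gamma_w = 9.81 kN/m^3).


Using gamma = gamma_w * (Gs + S*e) / (1 + e)
Numerator: Gs + S*e = 2.77 + 0.97*0.98 = 3.7206
Denominator: 1 + e = 1 + 0.98 = 1.98
gamma = 9.81 * 3.7206 / 1.98
gamma = 18.434 kN/m^3


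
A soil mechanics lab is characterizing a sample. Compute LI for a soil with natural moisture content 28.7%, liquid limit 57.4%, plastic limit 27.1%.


Result: 0.053

Derivation:
First compute the plasticity index:
PI = LL - PL = 57.4 - 27.1 = 30.3
Then compute the liquidity index:
LI = (w - PL) / PI
LI = (28.7 - 27.1) / 30.3
LI = 0.053


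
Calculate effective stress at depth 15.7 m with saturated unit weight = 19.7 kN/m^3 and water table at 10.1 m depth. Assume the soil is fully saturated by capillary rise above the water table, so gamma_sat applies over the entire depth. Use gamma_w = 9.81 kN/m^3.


Total stress = gamma_sat * depth
sigma = 19.7 * 15.7 = 309.29 kPa
Pore water pressure u = gamma_w * (depth - d_wt)
u = 9.81 * (15.7 - 10.1) = 54.936 kPa
Effective stress = sigma - u
sigma' = 309.29 - 54.936 = 254.35 kPa


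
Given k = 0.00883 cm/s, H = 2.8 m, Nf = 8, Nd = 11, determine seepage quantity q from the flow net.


Convert k to m/s for unit consistency with H:
k = 0.00883 cm/s = 0.00883 / 100 m/s = 8.83e-05 m/s
Using q = k * H * Nf / Nd
Nf / Nd = 8 / 11 = 0.7273
q = 8.83e-05 * 2.8 * 0.7273
q = 0.0001798 m^3/s per m


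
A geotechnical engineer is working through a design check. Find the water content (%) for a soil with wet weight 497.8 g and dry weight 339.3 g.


Using w = (m_wet - m_dry) / m_dry * 100
m_wet - m_dry = 497.8 - 339.3 = 158.5 g
w = 158.5 / 339.3 * 100
w = 46.71 %


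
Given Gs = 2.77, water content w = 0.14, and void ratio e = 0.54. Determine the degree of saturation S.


Using S = Gs * w / e
S = 2.77 * 0.14 / 0.54
S = 0.7181


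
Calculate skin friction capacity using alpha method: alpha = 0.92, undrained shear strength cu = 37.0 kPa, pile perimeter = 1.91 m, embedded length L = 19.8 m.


Using Qs = alpha * cu * perimeter * L
Qs = 0.92 * 37.0 * 1.91 * 19.8
Qs = 1287.32 kN


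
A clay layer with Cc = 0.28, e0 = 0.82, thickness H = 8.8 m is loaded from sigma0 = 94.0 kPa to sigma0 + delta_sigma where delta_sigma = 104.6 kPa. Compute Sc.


Result: 0.4398 m

Derivation:
Using Sc = Cc * H / (1 + e0) * log10((sigma0 + delta_sigma) / sigma0)
Stress ratio = (94.0 + 104.6) / 94.0 = 2.11277
log10(2.11277) = 0.324851
Cc * H / (1 + e0) = 0.28 * 8.8 / (1 + 0.82) = 1.35385
Sc = 1.35385 * 0.324851
Sc = 0.4398 m


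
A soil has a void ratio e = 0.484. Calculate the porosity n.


Using the relation n = e / (1 + e)
n = 0.484 / (1 + 0.484)
n = 0.484 / 1.484
n = 0.3261


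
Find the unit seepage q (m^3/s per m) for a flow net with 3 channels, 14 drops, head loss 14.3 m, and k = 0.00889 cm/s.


Convert k to m/s for unit consistency with H:
k = 0.00889 cm/s = 0.00889 / 100 m/s = 8.89e-05 m/s
Using q = k * H * Nf / Nd
Nf / Nd = 3 / 14 = 0.2143
q = 8.89e-05 * 14.3 * 0.2143
q = 0.0002724 m^3/s per m


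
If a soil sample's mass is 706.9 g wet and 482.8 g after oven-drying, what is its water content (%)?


Using w = (m_wet - m_dry) / m_dry * 100
m_wet - m_dry = 706.9 - 482.8 = 224.1 g
w = 224.1 / 482.8 * 100
w = 46.42 %


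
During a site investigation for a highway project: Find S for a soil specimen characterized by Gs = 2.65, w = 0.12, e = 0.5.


Using S = Gs * w / e
S = 2.65 * 0.12 / 0.5
S = 0.636


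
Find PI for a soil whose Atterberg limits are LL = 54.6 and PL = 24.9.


Result: 29.7

Derivation:
Using PI = LL - PL
PI = 54.6 - 24.9
PI = 29.7


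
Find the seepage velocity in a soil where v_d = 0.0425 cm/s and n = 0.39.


Using v_s = v_d / n
v_s = 0.0425 / 0.39
v_s = 0.10897 cm/s


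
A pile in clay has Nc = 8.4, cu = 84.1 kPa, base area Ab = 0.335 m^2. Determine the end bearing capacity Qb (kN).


Using Qb = Nc * cu * Ab
Qb = 8.4 * 84.1 * 0.335
Qb = 236.66 kN


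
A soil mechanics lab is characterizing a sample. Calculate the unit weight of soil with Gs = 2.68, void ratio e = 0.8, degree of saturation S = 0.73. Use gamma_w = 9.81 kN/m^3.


Result: 17.789 kN/m^3

Derivation:
Using gamma = gamma_w * (Gs + S*e) / (1 + e)
Numerator: Gs + S*e = 2.68 + 0.73*0.8 = 3.264
Denominator: 1 + e = 1 + 0.8 = 1.8
gamma = 9.81 * 3.264 / 1.8
gamma = 17.789 kN/m^3


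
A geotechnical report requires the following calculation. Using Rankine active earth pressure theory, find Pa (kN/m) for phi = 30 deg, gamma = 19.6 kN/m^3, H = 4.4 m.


Compute active earth pressure coefficient:
Ka = tan^2(45 - phi/2) = tan^2(30.0) = 0.333333
Compute active force:
Pa = 0.5 * Ka * gamma * H^2
Pa = 0.5 * 0.333333 * 19.6 * 4.4^2
Pa = 63.24 kN/m


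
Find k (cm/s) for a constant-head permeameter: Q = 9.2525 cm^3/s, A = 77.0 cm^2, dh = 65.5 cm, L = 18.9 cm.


Compute hydraulic gradient:
i = dh / L = 65.5 / 18.9 = 3.46561
Then apply Darcy's law:
k = Q / (A * i)
k = 9.2525 / (77.0 * 3.46561)
k = 9.2525 / 266.852
k = 0.034673 cm/s


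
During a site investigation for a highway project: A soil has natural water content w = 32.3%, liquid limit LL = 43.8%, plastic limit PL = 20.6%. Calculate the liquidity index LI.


First compute the plasticity index:
PI = LL - PL = 43.8 - 20.6 = 23.2
Then compute the liquidity index:
LI = (w - PL) / PI
LI = (32.3 - 20.6) / 23.2
LI = 0.504


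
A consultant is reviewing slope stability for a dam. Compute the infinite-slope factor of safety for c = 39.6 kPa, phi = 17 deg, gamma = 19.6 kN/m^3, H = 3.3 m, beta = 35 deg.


Using Fs = c / (gamma*H*sin(beta)*cos(beta)) + tan(phi)/tan(beta)
Cohesion contribution = 39.6 / (19.6*3.3*sin(35)*cos(35))
Cohesion contribution = 1.30307
Friction contribution = tan(17)/tan(35) = 0.436629
Fs = 1.30307 + 0.436629
Fs = 1.74


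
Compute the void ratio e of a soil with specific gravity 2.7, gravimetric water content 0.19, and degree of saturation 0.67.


Using the relation e = Gs * w / S
e = 2.7 * 0.19 / 0.67
e = 0.7657


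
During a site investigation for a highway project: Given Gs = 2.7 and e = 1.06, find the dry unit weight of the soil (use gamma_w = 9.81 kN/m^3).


Result: 12.858 kN/m^3

Derivation:
Using gamma_d = Gs * gamma_w / (1 + e)
gamma_d = 2.7 * 9.81 / (1 + 1.06)
gamma_d = 2.7 * 9.81 / 2.06
gamma_d = 12.858 kN/m^3


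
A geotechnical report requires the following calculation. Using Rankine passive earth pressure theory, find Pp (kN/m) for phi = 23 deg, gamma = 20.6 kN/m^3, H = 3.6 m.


Compute passive earth pressure coefficient:
Kp = tan^2(45 + phi/2) = tan^2(56.5) = 2.282623
Compute passive force:
Pp = 0.5 * Kp * gamma * H^2
Pp = 0.5 * 2.282623 * 20.6 * 3.6^2
Pp = 304.7 kN/m


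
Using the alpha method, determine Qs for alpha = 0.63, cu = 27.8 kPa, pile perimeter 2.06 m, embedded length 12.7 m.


Using Qs = alpha * cu * perimeter * L
Qs = 0.63 * 27.8 * 2.06 * 12.7
Qs = 458.2 kN


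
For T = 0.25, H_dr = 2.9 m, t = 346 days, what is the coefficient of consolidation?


Using cv = T * H_dr^2 / t
H_dr^2 = 2.9^2 = 8.41
cv = 0.25 * 8.41 / 346
cv = 0.00608 m^2/day


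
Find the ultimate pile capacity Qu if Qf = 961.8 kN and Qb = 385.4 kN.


Using Qu = Qf + Qb
Qu = 961.8 + 385.4
Qu = 1347.2 kN


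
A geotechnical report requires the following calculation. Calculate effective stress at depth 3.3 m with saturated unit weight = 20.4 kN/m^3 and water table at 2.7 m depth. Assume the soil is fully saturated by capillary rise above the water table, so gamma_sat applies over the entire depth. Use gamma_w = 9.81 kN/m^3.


Result: 61.43 kPa

Derivation:
Total stress = gamma_sat * depth
sigma = 20.4 * 3.3 = 67.32 kPa
Pore water pressure u = gamma_w * (depth - d_wt)
u = 9.81 * (3.3 - 2.7) = 5.886 kPa
Effective stress = sigma - u
sigma' = 67.32 - 5.886 = 61.43 kPa


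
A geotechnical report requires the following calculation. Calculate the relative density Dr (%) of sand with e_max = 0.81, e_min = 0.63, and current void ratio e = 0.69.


Using Dr = (e_max - e) / (e_max - e_min) * 100
e_max - e = 0.81 - 0.69 = 0.12
e_max - e_min = 0.81 - 0.63 = 0.18
Dr = 0.12 / 0.18 * 100
Dr = 66.67 %


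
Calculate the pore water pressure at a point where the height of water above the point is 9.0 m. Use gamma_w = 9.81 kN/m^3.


Result: 88.29 kPa

Derivation:
Using u = gamma_w * h_w
u = 9.81 * 9.0
u = 88.29 kPa


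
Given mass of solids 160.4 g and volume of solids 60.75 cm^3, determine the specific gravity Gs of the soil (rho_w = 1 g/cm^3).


Using Gs = m_s / (V_s * rho_w)
Since rho_w = 1 g/cm^3:
Gs = 160.4 / 60.75
Gs = 2.64


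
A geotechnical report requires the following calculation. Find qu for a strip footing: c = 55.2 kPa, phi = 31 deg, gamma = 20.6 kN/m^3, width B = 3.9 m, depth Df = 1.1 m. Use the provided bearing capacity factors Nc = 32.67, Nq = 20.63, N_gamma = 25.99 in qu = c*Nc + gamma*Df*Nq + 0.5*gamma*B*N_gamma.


Compute qu = c*Nc + gamma*Df*Nq + 0.5*gamma*B*N_gamma
Term 1: 55.2 * 32.67 = 1803.384
Term 2: 20.6 * 1.1 * 20.63 = 467.4758
Term 3: 0.5 * 20.6 * 3.9 * 25.99 = 1044.0183
qu = 1803.384 + 467.4758 + 1044.0183
qu = 3314.88 kPa


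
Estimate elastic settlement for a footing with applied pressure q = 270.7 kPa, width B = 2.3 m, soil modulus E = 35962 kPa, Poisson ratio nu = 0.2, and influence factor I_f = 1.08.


Using Se = q * B * (1 - nu^2) * I_f / E
1 - nu^2 = 1 - 0.2^2 = 0.96
Se = 270.7 * 2.3 * 0.96 * 1.08 / 35962
Se = 0.017950 m
Convert to mm: Se = 0.017950 * 1000 = 17.95 mm


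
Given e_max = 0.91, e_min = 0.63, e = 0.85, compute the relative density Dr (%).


Using Dr = (e_max - e) / (e_max - e_min) * 100
e_max - e = 0.91 - 0.85 = 0.06
e_max - e_min = 0.91 - 0.63 = 0.28
Dr = 0.06 / 0.28 * 100
Dr = 21.43 %


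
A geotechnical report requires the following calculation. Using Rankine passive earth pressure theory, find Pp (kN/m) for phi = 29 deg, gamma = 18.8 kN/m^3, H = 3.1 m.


Compute passive earth pressure coefficient:
Kp = tan^2(45 + phi/2) = tan^2(59.5) = 2.88206
Compute passive force:
Pp = 0.5 * Kp * gamma * H^2
Pp = 0.5 * 2.88206 * 18.8 * 3.1^2
Pp = 260.35 kN/m


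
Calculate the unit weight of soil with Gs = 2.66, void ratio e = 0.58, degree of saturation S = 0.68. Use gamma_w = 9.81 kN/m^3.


Using gamma = gamma_w * (Gs + S*e) / (1 + e)
Numerator: Gs + S*e = 2.66 + 0.68*0.58 = 3.0544
Denominator: 1 + e = 1 + 0.58 = 1.58
gamma = 9.81 * 3.0544 / 1.58
gamma = 18.964 kN/m^3


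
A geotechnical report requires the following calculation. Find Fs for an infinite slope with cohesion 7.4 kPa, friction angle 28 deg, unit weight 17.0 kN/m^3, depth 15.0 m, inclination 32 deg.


Using Fs = c / (gamma*H*sin(beta)*cos(beta)) + tan(phi)/tan(beta)
Cohesion contribution = 7.4 / (17.0*15.0*sin(32)*cos(32))
Cohesion contribution = 0.0645745
Friction contribution = tan(28)/tan(32) = 0.850913
Fs = 0.0645745 + 0.850913
Fs = 0.915


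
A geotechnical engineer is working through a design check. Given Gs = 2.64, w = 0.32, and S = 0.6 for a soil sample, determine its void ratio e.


Result: 1.408

Derivation:
Using the relation e = Gs * w / S
e = 2.64 * 0.32 / 0.6
e = 1.408


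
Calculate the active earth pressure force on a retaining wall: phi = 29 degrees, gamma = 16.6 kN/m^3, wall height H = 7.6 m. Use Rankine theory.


Compute active earth pressure coefficient:
Ka = tan^2(45 - phi/2) = tan^2(30.5) = 0.346974
Compute active force:
Pa = 0.5 * Ka * gamma * H^2
Pa = 0.5 * 0.346974 * 16.6 * 7.6^2
Pa = 166.34 kN/m


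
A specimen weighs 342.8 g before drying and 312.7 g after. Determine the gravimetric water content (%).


Result: 9.63 %

Derivation:
Using w = (m_wet - m_dry) / m_dry * 100
m_wet - m_dry = 342.8 - 312.7 = 30.1 g
w = 30.1 / 312.7 * 100
w = 9.63 %


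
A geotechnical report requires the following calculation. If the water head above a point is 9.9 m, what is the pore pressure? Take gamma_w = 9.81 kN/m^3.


Using u = gamma_w * h_w
u = 9.81 * 9.9
u = 97.12 kPa


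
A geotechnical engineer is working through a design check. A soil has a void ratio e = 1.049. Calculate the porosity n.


Result: 0.512

Derivation:
Using the relation n = e / (1 + e)
n = 1.049 / (1 + 1.049)
n = 1.049 / 2.049
n = 0.512


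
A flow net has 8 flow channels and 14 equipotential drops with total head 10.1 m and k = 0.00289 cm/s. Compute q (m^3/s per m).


Result: 0.0001668 m^3/s per m

Derivation:
Convert k to m/s for unit consistency with H:
k = 0.00289 cm/s = 0.00289 / 100 m/s = 2.89e-05 m/s
Using q = k * H * Nf / Nd
Nf / Nd = 8 / 14 = 0.5714
q = 2.89e-05 * 10.1 * 0.5714
q = 0.0001668 m^3/s per m


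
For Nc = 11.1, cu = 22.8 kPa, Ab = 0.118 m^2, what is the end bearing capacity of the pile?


Result: 29.86 kN

Derivation:
Using Qb = Nc * cu * Ab
Qb = 11.1 * 22.8 * 0.118
Qb = 29.86 kN


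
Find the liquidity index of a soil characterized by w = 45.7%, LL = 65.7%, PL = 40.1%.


First compute the plasticity index:
PI = LL - PL = 65.7 - 40.1 = 25.6
Then compute the liquidity index:
LI = (w - PL) / PI
LI = (45.7 - 40.1) / 25.6
LI = 0.219


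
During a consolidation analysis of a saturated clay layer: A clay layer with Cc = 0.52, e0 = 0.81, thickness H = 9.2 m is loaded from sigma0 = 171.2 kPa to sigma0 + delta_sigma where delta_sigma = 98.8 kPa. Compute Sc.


Using Sc = Cc * H / (1 + e0) * log10((sigma0 + delta_sigma) / sigma0)
Stress ratio = (171.2 + 98.8) / 171.2 = 1.5771
log10(1.5771) = 0.19786
Cc * H / (1 + e0) = 0.52 * 9.2 / (1 + 0.81) = 2.64309
Sc = 2.64309 * 0.19786
Sc = 0.523 m


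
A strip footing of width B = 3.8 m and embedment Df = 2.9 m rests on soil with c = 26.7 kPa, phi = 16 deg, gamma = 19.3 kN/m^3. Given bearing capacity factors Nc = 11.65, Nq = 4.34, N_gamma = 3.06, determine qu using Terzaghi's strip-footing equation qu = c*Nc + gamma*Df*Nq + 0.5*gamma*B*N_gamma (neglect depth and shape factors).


Compute qu = c*Nc + gamma*Df*Nq + 0.5*gamma*B*N_gamma
Term 1: 26.7 * 11.65 = 311.055
Term 2: 19.3 * 2.9 * 4.34 = 242.9098
Term 3: 0.5 * 19.3 * 3.8 * 3.06 = 112.2102
qu = 311.055 + 242.9098 + 112.2102
qu = 666.18 kPa


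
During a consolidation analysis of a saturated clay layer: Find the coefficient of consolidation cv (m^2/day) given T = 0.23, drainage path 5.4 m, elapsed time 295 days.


Using cv = T * H_dr^2 / t
H_dr^2 = 5.4^2 = 29.16
cv = 0.23 * 29.16 / 295
cv = 0.02273 m^2/day


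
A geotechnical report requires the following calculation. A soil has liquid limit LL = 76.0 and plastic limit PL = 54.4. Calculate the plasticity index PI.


Using PI = LL - PL
PI = 76.0 - 54.4
PI = 21.6


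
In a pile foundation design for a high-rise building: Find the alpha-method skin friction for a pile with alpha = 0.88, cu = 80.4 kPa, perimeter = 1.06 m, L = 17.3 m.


Using Qs = alpha * cu * perimeter * L
Qs = 0.88 * 80.4 * 1.06 * 17.3
Qs = 1297.45 kN


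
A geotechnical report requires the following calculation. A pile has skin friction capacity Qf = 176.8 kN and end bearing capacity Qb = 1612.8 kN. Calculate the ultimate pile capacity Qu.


Result: 1789.6 kN

Derivation:
Using Qu = Qf + Qb
Qu = 176.8 + 1612.8
Qu = 1789.6 kN


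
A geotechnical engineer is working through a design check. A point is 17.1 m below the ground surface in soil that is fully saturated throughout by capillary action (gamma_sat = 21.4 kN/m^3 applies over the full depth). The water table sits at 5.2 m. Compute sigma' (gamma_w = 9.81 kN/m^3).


Result: 249.2 kPa

Derivation:
Total stress = gamma_sat * depth
sigma = 21.4 * 17.1 = 365.94 kPa
Pore water pressure u = gamma_w * (depth - d_wt)
u = 9.81 * (17.1 - 5.2) = 116.739 kPa
Effective stress = sigma - u
sigma' = 365.94 - 116.739 = 249.2 kPa


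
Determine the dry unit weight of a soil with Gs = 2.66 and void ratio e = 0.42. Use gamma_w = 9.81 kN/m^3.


Using gamma_d = Gs * gamma_w / (1 + e)
gamma_d = 2.66 * 9.81 / (1 + 0.42)
gamma_d = 2.66 * 9.81 / 1.42
gamma_d = 18.376 kN/m^3


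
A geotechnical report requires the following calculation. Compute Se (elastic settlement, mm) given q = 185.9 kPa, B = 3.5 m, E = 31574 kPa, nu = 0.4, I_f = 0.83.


Using Se = q * B * (1 - nu^2) * I_f / E
1 - nu^2 = 1 - 0.4^2 = 0.84
Se = 185.9 * 3.5 * 0.84 * 0.83 / 31574
Se = 0.014367 m
Convert to mm: Se = 0.014367 * 1000 = 14.367 mm


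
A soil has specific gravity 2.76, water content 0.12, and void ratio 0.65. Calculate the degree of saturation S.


Result: 0.5095

Derivation:
Using S = Gs * w / e
S = 2.76 * 0.12 / 0.65
S = 0.5095


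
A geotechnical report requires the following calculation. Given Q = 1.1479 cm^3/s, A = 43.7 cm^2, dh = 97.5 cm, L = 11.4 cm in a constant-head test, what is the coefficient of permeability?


Result: 0.003071 cm/s

Derivation:
Compute hydraulic gradient:
i = dh / L = 97.5 / 11.4 = 8.55263
Then apply Darcy's law:
k = Q / (A * i)
k = 1.1479 / (43.7 * 8.55263)
k = 1.1479 / 373.75
k = 0.003071 cm/s


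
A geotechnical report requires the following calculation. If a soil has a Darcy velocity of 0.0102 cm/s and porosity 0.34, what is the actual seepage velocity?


Using v_s = v_d / n
v_s = 0.0102 / 0.34
v_s = 0.03 cm/s


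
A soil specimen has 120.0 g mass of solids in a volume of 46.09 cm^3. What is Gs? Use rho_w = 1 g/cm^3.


Using Gs = m_s / (V_s * rho_w)
Since rho_w = 1 g/cm^3:
Gs = 120.0 / 46.09
Gs = 2.604


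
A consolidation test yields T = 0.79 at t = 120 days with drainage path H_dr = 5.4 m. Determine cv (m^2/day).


Using cv = T * H_dr^2 / t
H_dr^2 = 5.4^2 = 29.16
cv = 0.79 * 29.16 / 120
cv = 0.19197 m^2/day


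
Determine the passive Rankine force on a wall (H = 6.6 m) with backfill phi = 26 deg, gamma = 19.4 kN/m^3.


Result: 1082.13 kN/m

Derivation:
Compute passive earth pressure coefficient:
Kp = tan^2(45 + phi/2) = tan^2(58.0) = 2.561071
Compute passive force:
Pp = 0.5 * Kp * gamma * H^2
Pp = 0.5 * 2.561071 * 19.4 * 6.6^2
Pp = 1082.13 kN/m


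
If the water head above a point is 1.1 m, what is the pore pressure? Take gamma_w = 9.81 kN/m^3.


Using u = gamma_w * h_w
u = 9.81 * 1.1
u = 10.79 kPa


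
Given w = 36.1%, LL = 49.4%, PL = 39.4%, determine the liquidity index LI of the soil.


First compute the plasticity index:
PI = LL - PL = 49.4 - 39.4 = 10.0
Then compute the liquidity index:
LI = (w - PL) / PI
LI = (36.1 - 39.4) / 10.0
LI = -0.33


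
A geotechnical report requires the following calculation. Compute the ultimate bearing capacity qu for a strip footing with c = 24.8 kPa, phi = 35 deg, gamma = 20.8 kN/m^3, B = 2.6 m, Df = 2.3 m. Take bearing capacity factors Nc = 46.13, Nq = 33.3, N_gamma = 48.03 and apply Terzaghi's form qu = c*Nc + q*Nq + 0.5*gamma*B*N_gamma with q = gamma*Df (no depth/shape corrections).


Compute qu = c*Nc + gamma*Df*Nq + 0.5*gamma*B*N_gamma
Term 1: 24.8 * 46.13 = 1144.024
Term 2: 20.8 * 2.3 * 33.3 = 1593.072
Term 3: 0.5 * 20.8 * 2.6 * 48.03 = 1298.7312
qu = 1144.024 + 1593.072 + 1298.7312
qu = 4035.83 kPa


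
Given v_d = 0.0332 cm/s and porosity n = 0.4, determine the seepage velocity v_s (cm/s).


Result: 0.083 cm/s

Derivation:
Using v_s = v_d / n
v_s = 0.0332 / 0.4
v_s = 0.083 cm/s


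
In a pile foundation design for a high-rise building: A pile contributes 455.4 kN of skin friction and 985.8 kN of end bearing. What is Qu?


Using Qu = Qf + Qb
Qu = 455.4 + 985.8
Qu = 1441.2 kN


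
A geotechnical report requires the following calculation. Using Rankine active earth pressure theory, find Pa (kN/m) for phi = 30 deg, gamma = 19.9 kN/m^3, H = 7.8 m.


Compute active earth pressure coefficient:
Ka = tan^2(45 - phi/2) = tan^2(30.0) = 0.333333
Compute active force:
Pa = 0.5 * Ka * gamma * H^2
Pa = 0.5 * 0.333333 * 19.9 * 7.8^2
Pa = 201.79 kN/m


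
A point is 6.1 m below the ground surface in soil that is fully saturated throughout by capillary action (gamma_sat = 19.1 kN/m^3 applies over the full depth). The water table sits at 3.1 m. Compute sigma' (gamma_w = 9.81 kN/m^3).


Result: 87.08 kPa

Derivation:
Total stress = gamma_sat * depth
sigma = 19.1 * 6.1 = 116.51 kPa
Pore water pressure u = gamma_w * (depth - d_wt)
u = 9.81 * (6.1 - 3.1) = 29.43 kPa
Effective stress = sigma - u
sigma' = 116.51 - 29.43 = 87.08 kPa


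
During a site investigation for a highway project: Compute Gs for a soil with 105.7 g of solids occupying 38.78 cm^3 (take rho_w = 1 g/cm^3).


Result: 2.726

Derivation:
Using Gs = m_s / (V_s * rho_w)
Since rho_w = 1 g/cm^3:
Gs = 105.7 / 38.78
Gs = 2.726


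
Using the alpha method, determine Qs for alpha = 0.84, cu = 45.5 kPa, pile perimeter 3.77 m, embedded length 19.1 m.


Using Qs = alpha * cu * perimeter * L
Qs = 0.84 * 45.5 * 3.77 * 19.1
Qs = 2752.11 kN


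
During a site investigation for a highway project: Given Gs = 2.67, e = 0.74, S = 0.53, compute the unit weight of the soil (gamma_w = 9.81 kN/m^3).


Using gamma = gamma_w * (Gs + S*e) / (1 + e)
Numerator: Gs + S*e = 2.67 + 0.53*0.74 = 3.0622
Denominator: 1 + e = 1 + 0.74 = 1.74
gamma = 9.81 * 3.0622 / 1.74
gamma = 17.264 kN/m^3


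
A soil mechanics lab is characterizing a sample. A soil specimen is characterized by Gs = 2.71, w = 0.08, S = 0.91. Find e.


Using the relation e = Gs * w / S
e = 2.71 * 0.08 / 0.91
e = 0.2382


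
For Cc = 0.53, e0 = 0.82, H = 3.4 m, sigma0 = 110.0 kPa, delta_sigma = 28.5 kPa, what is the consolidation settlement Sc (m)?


Using Sc = Cc * H / (1 + e0) * log10((sigma0 + delta_sigma) / sigma0)
Stress ratio = (110.0 + 28.5) / 110.0 = 1.25909
log10(1.25909) = 0.100057
Cc * H / (1 + e0) = 0.53 * 3.4 / (1 + 0.82) = 0.99011
Sc = 0.99011 * 0.100057
Sc = 0.0991 m


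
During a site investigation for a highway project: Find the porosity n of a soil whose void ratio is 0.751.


Result: 0.4289

Derivation:
Using the relation n = e / (1 + e)
n = 0.751 / (1 + 0.751)
n = 0.751 / 1.751
n = 0.4289


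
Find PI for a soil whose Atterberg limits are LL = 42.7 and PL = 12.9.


Result: 29.8

Derivation:
Using PI = LL - PL
PI = 42.7 - 12.9
PI = 29.8


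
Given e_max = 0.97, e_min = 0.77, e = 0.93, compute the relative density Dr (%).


Result: 20.0 %

Derivation:
Using Dr = (e_max - e) / (e_max - e_min) * 100
e_max - e = 0.97 - 0.93 = 0.04
e_max - e_min = 0.97 - 0.77 = 0.2
Dr = 0.04 / 0.2 * 100
Dr = 20.0 %


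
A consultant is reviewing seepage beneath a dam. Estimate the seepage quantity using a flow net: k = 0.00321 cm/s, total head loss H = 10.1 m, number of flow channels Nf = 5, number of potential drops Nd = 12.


Convert k to m/s for unit consistency with H:
k = 0.00321 cm/s = 0.00321 / 100 m/s = 3.21e-05 m/s
Using q = k * H * Nf / Nd
Nf / Nd = 5 / 12 = 0.4167
q = 3.21e-05 * 10.1 * 0.4167
q = 0.0001351 m^3/s per m


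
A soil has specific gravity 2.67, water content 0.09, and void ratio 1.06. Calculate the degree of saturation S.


Result: 0.2267

Derivation:
Using S = Gs * w / e
S = 2.67 * 0.09 / 1.06
S = 0.2267


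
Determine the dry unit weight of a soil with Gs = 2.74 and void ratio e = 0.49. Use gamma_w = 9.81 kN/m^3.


Result: 18.04 kN/m^3

Derivation:
Using gamma_d = Gs * gamma_w / (1 + e)
gamma_d = 2.74 * 9.81 / (1 + 0.49)
gamma_d = 2.74 * 9.81 / 1.49
gamma_d = 18.04 kN/m^3


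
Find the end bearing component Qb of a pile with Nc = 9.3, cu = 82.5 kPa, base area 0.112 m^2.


Using Qb = Nc * cu * Ab
Qb = 9.3 * 82.5 * 0.112
Qb = 85.93 kN


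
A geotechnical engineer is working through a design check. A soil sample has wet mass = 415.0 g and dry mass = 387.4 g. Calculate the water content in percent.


Using w = (m_wet - m_dry) / m_dry * 100
m_wet - m_dry = 415.0 - 387.4 = 27.6 g
w = 27.6 / 387.4 * 100
w = 7.12 %


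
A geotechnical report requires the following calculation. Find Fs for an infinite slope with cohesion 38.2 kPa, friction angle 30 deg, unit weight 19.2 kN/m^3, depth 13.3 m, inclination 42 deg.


Using Fs = c / (gamma*H*sin(beta)*cos(beta)) + tan(phi)/tan(beta)
Cohesion contribution = 38.2 / (19.2*13.3*sin(42)*cos(42))
Cohesion contribution = 0.300833
Friction contribution = tan(30)/tan(42) = 0.641212
Fs = 0.300833 + 0.641212
Fs = 0.942


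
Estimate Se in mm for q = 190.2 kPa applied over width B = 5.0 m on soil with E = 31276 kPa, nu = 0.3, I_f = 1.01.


Using Se = q * B * (1 - nu^2) * I_f / E
1 - nu^2 = 1 - 0.3^2 = 0.91
Se = 190.2 * 5.0 * 0.91 * 1.01 / 31276
Se = 0.027947 m
Convert to mm: Se = 0.027947 * 1000 = 27.947 mm


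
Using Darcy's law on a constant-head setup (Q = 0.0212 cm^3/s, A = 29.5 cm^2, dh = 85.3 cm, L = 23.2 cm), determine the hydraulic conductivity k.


Result: 0.000195 cm/s

Derivation:
Compute hydraulic gradient:
i = dh / L = 85.3 / 23.2 = 3.67672
Then apply Darcy's law:
k = Q / (A * i)
k = 0.0212 / (29.5 * 3.67672)
k = 0.0212 / 108.463
k = 0.000195 cm/s


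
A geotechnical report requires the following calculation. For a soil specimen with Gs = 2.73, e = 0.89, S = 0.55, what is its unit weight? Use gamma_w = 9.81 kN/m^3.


Result: 16.711 kN/m^3

Derivation:
Using gamma = gamma_w * (Gs + S*e) / (1 + e)
Numerator: Gs + S*e = 2.73 + 0.55*0.89 = 3.2195
Denominator: 1 + e = 1 + 0.89 = 1.89
gamma = 9.81 * 3.2195 / 1.89
gamma = 16.711 kN/m^3


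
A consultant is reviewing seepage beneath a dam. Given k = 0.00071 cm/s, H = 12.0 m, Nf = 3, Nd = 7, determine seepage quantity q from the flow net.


Convert k to m/s for unit consistency with H:
k = 0.00071 cm/s = 0.00071 / 100 m/s = 7.1e-06 m/s
Using q = k * H * Nf / Nd
Nf / Nd = 3 / 7 = 0.4286
q = 7.1e-06 * 12.0 * 0.4286
q = 3.651e-05 m^3/s per m


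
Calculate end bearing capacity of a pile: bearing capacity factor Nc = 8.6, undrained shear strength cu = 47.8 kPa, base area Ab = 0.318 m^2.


Using Qb = Nc * cu * Ab
Qb = 8.6 * 47.8 * 0.318
Qb = 130.72 kN


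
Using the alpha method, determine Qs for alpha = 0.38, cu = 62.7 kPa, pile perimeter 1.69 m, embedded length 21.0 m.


Using Qs = alpha * cu * perimeter * L
Qs = 0.38 * 62.7 * 1.69 * 21.0
Qs = 845.58 kN
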